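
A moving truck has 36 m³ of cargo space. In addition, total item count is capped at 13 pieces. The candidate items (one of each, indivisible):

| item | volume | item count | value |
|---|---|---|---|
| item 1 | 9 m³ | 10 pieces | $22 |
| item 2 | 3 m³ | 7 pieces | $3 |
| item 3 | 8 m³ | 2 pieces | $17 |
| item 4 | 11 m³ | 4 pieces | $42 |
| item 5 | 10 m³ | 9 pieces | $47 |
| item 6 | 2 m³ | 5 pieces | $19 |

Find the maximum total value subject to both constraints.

$89

Feasible sets respecting both limits:
- item 4+item 5: volume 21, item count 13, value 89
- item 3+item 4+item 6: volume 21, item count 11, value 78
- item 3+item 5: volume 18, item count 11, value 64
- item 2+item 3+item 4: volume 22, item count 13, value 62
Best: $89.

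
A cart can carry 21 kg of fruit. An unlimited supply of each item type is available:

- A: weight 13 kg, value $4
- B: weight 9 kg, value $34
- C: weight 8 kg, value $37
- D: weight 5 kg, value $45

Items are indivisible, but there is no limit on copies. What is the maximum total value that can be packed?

$180

Best value-per-unit is D at 45/5, and filling with it alone uses weight 4×5=20. No mix of the others beats 4×45 = 180.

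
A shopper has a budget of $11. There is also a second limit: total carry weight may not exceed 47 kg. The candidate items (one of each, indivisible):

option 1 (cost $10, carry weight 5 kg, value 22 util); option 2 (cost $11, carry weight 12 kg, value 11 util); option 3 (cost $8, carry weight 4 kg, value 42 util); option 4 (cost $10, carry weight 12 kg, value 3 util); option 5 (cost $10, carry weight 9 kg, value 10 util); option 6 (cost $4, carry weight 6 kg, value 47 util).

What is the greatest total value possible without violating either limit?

47 util

Feasible sets respecting both limits:
- option 6: cost 4, carry weight 6, value 47
- option 3: cost 8, carry weight 4, value 42
- option 1: cost 10, carry weight 5, value 22
Best: 47 util.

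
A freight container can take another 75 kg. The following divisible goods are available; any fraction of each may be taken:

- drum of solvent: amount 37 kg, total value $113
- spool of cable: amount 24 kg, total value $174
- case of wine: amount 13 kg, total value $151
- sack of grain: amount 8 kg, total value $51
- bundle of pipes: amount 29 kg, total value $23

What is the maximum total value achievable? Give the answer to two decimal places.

467.62

Take in order of value per unit:
- case of wine (151/13 per unit): all 13 → value 151, running total 151.00
- spool of cable (174/24 per unit): all 24 → value 174, running total 325.00
- sack of grain (51/8 per unit): all 8 → value 51, running total 376.00
- drum of solvent (113/37 per unit): 30 of 37 → value 30×113/37 = 91.6216, running total 467.62
Total 467.62.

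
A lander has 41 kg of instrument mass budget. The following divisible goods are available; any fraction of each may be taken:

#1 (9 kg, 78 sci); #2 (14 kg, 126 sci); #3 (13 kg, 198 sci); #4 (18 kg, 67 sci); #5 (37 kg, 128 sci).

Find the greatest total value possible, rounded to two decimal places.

420.61

Take in order of value per unit:
- #3 (198/13 per unit): all 13 → value 198, running total 198.00
- #2 (126/14 per unit): all 14 → value 126, running total 324.00
- #1 (78/9 per unit): all 9 → value 78, running total 402.00
- #4 (67/18 per unit): 5 of 18 → value 5×67/18 = 18.6111, running total 420.61
Total 420.61.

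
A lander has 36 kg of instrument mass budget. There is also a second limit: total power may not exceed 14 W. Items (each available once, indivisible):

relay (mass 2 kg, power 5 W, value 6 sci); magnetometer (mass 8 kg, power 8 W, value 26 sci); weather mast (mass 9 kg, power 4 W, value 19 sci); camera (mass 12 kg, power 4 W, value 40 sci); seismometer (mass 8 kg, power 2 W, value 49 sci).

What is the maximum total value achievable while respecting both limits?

Feasible sets respecting both limits:
- magnetometer+camera+seismometer: mass 28, power 14, value 115
- weather mast+camera+seismometer: mass 29, power 10, value 108
- relay+camera+seismometer: mass 22, power 11, value 95
- magnetometer+weather mast+seismometer: mass 25, power 14, value 94
Best: 115 sci.

115 sci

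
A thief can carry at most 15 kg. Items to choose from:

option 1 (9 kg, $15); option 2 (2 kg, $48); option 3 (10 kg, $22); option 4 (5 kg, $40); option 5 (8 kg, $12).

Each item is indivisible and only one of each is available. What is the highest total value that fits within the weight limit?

$100

Check high-value combinations within 15 kg:
- option 2+option 4+option 5: weight 2+5+8=15, value 48+40+12=100
- option 2+option 4: weight 2+5=7, value 48+40=88
- option 2+option 3: weight 2+10=12, value 48+22=70
Best: $100.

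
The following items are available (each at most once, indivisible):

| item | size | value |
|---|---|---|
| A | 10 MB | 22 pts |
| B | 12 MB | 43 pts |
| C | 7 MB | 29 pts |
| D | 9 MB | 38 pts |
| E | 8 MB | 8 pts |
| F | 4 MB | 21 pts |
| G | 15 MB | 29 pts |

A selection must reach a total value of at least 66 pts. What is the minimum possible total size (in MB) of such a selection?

Subsets with value ≥ 66, sorted by total size:
- C+D: size 16, value 67
- B+C: size 19, value 72
Minimum size: 16 MB.

16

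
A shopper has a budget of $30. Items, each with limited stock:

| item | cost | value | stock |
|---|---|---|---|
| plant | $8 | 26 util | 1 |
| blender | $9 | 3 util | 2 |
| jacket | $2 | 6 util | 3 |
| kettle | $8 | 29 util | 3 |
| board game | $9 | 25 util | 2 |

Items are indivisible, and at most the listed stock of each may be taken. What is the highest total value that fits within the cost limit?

Best selections within cost 30 and stock limits:
- 3×jacket + 3×kettle: cost 30, value 105
- 1×plant + 3×jacket + 2×kettle: cost 30, value 102
Best: 105 util.

105 util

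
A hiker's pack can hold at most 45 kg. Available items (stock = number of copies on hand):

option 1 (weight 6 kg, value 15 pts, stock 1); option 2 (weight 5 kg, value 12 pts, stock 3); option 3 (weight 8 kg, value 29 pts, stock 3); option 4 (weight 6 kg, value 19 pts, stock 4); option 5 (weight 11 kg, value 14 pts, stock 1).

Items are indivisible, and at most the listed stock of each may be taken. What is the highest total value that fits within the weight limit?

Best selections within weight 45 and stock limits:
- 1×option 2 + 2×option 3 + 4×option 4: weight 45, value 146
- 3×option 3 + 3×option 4: weight 42, value 144
Best: 146 pts.

146 pts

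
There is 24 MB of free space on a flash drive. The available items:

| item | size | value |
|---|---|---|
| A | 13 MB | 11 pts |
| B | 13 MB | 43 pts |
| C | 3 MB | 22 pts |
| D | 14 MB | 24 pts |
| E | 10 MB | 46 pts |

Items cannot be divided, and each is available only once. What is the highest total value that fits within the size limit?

Check high-value combinations within 24 MB:
- B+E: size 13+10=23, value 43+46=89
- D+E: size 14+10=24, value 24+46=70
- C+E: size 3+10=13, value 22+46=68
Best: 89 pts.

89 pts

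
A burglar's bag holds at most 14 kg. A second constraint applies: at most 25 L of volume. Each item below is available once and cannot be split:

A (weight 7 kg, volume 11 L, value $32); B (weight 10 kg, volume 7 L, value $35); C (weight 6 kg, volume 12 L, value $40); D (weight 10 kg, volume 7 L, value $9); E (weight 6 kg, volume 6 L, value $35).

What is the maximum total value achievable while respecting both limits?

$75

Feasible sets respecting both limits:
- C+E: weight 12, volume 18, value 75
- A+C: weight 13, volume 23, value 72
- A+E: weight 13, volume 17, value 67
Best: $75.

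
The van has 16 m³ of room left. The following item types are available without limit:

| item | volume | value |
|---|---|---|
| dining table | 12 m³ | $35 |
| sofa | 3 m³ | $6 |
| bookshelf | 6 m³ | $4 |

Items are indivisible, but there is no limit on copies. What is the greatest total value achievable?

Best value-per-unit is dining table at 35/12; filling with it alone gives 1×35 = 35.
Optimal mix: 1×dining table + 1×sofa → volume 15, value 41.

$41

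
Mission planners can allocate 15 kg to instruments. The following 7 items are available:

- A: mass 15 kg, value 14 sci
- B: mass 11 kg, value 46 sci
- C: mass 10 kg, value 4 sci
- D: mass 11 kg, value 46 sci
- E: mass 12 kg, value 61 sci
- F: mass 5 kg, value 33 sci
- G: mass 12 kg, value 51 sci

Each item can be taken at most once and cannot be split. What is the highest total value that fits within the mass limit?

61 sci

Check high-value combinations within 15 kg:
- E: mass 12, value 61
- G: mass 12, value 51
- B: mass 11, value 46
- D: mass 11, value 46
- C+F: mass 10+5=15, value 4+33=37
Best: 61 sci.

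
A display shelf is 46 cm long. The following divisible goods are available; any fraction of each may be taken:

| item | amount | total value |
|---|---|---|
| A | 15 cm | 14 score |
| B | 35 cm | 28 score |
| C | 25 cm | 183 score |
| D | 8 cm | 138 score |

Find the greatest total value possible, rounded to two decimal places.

Take in order of value per unit:
- D (138/8 per unit): all 8 → value 138, running total 138.00
- C (183/25 per unit): all 25 → value 183, running total 321.00
- A (14/15 per unit): 13 of 15 → value 13×14/15 = 12.1333, running total 333.13
Total 333.13.

333.13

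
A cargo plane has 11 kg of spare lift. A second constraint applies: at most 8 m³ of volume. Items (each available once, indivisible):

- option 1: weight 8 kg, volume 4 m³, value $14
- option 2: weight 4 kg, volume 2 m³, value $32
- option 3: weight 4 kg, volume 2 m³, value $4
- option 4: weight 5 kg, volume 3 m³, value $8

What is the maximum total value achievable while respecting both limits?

Feasible sets respecting both limits:
- option 2+option 4: weight 9, volume 5, value 40
- option 2+option 3: weight 8, volume 4, value 36
- option 2: weight 4, volume 2, value 32
- option 1: weight 8, volume 4, value 14
Best: $40.

$40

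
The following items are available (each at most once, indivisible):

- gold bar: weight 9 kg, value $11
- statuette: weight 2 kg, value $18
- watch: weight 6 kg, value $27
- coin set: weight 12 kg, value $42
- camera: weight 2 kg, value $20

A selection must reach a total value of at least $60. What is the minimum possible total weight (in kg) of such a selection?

Subsets with value ≥ 60, sorted by total weight:
- statuette+watch+camera: weight 10, value 65
- coin set+camera: weight 14, value 62
Minimum weight: 10 kg.

10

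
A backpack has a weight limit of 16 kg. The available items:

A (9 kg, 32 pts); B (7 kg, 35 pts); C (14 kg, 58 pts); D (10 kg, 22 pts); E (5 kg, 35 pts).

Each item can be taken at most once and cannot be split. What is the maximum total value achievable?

70 pts

Check high-value combinations within 16 kg:
- B+E: weight 7+5=12, value 35+35=70
- A+E: weight 9+5=14, value 32+35=67
- A+B: weight 9+7=16, value 32+35=67
- C: weight 14, value 58
Best: 70 pts.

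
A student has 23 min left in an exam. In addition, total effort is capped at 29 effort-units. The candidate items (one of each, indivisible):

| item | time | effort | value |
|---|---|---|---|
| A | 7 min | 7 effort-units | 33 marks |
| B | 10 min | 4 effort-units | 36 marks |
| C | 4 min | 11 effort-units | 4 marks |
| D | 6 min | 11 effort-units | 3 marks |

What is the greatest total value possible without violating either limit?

Feasible sets respecting both limits:
- A+B+C: time 21, effort 22, value 73
- A+B+D: time 23, effort 22, value 72
- A+B: time 17, effort 11, value 69
Best: 73 marks.

73 marks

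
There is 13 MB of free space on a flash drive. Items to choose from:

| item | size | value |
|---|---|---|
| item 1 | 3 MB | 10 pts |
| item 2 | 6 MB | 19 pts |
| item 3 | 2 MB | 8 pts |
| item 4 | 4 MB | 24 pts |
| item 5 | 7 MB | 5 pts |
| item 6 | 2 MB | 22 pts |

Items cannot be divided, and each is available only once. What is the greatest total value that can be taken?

Check high-value combinations within 13 MB:
- item 2+item 4+item 6: size 6+4+2=12, value 19+24+22=65
- item 1+item 3+item 4+item 6: size 3+2+4+2=11, value 10+8+24+22=64
- item 1+item 2+item 3+item 6: size 3+6+2+2=13, value 10+19+8+22=59
Best: 65 pts.

65 pts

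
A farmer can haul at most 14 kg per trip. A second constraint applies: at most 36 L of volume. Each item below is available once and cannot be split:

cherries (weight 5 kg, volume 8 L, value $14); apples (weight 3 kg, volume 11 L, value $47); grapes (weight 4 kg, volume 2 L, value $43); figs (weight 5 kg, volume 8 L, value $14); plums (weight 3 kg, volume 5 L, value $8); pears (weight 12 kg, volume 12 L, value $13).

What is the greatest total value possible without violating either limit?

Feasible sets respecting both limits:
- cherries+apples+grapes: weight 12, volume 21, value 104
- apples+grapes+figs: weight 12, volume 21, value 104
- apples+grapes+plums: weight 10, volume 18, value 98
- apples+grapes: weight 7, volume 13, value 90
Best: $104.

$104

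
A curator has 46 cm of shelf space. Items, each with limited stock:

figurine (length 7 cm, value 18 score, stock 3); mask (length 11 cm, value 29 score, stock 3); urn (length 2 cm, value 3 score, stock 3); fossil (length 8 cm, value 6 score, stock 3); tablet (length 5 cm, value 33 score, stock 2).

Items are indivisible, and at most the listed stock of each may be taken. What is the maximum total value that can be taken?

160 score

Best selections within length 46 and stock limits:
- 2×figurine + 2×mask + 2×tablet: length 46, value 160
- 3×mask + 1×urn + 2×tablet: length 45, value 156
- 3×figurine + 1×mask + 2×urn + 2×tablet: length 46, value 155
Best: 160 score.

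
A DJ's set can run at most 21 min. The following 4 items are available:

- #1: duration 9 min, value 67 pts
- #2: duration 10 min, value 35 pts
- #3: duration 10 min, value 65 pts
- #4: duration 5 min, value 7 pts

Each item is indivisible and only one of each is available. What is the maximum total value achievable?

This is a 0/1 knapsack; check combinations near the capacity.
- #1+#3: duration 9+10=19, value 67+65=132
- #1+#2: duration 9+10=19, value 67+35=102
- #2+#3: duration 10+10=20, value 35+65=100
- #1+#4: duration 9+5=14, value 67+7=74
Best: 132 pts.

132 pts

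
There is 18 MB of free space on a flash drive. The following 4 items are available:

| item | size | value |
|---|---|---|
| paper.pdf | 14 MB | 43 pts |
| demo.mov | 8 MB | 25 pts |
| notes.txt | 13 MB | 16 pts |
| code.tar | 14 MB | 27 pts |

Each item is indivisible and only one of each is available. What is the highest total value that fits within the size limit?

This is a 0/1 knapsack; check combinations near the capacity.
- paper.pdf: size 14, value 43
- code.tar: size 14, value 27
- demo.mov: size 8, value 25
- notes.txt: size 13, value 16
Best: 43 pts.

43 pts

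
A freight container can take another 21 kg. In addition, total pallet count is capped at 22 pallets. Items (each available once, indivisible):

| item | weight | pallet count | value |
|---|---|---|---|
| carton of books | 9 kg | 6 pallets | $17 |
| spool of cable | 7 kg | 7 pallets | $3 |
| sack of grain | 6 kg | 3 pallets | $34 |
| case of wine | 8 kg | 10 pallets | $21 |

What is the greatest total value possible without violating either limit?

$58

Feasible sets respecting both limits:
- spool of cable+sack of grain+case of wine: weight 21, pallet count 20, value 58
- sack of grain+case of wine: weight 14, pallet count 13, value 55
- carton of books+sack of grain: weight 15, pallet count 9, value 51
Best: $58.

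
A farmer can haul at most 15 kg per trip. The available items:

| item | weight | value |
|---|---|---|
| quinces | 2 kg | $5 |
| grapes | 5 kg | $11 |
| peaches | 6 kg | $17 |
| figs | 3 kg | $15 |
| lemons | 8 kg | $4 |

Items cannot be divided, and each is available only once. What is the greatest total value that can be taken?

Check high-value combinations within 15 kg:
- grapes+peaches+figs: weight 5+6+3=14, value 11+17+15=43
- quinces+peaches+figs: weight 2+6+3=11, value 5+17+15=37
- quinces+grapes+peaches: weight 2+5+6=13, value 5+11+17=33
Best: $43.

$43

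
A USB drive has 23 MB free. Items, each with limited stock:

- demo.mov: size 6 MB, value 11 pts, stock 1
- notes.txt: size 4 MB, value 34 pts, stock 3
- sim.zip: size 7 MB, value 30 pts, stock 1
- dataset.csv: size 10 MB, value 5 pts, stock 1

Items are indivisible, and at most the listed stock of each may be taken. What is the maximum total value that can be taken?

Top feasible selections:
- 3×notes.txt + 1×sim.zip: size 19, value 132
- 1×demo.mov + 3×notes.txt: size 18, value 113
Best: 132 pts.

132 pts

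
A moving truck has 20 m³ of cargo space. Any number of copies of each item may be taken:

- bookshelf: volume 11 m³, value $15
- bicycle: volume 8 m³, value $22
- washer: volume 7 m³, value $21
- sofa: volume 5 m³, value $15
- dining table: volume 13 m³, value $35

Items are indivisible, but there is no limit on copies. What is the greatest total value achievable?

Best value-per-unit is washer at 21/7; filling with it alone gives 2×21 = 42.
Optimal mix: 4×sofa → volume 20, value 60.

$60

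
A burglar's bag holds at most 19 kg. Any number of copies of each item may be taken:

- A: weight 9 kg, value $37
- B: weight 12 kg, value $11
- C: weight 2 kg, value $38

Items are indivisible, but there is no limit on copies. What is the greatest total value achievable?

Best value-per-unit is C at 38/2, and filling with it alone uses weight 9×2=18. No mix of the others beats 9×38 = 342.

$342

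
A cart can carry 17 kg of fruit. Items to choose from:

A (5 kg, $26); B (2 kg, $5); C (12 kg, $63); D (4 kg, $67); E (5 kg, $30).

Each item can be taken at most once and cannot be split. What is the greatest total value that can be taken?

This is a 0/1 knapsack; check combinations near the capacity.
- C+D: weight 12+4=16, value 63+67=130
- A+B+D+E: weight 5+2+4+5=16, value 26+5+67+30=128
- A+D+E: weight 5+4+5=14, value 26+67+30=123
- B+D+E: weight 2+4+5=11, value 5+67+30=102
Best: $130.

$130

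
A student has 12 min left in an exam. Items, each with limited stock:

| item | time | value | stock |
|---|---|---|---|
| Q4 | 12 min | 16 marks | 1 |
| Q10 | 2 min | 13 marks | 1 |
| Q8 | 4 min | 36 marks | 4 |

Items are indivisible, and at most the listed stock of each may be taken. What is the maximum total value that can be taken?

Best selections within time 12 and stock limits:
- 3×Q8: time 12, value 108
- 1×Q10 + 2×Q8: time 10, value 85
- 2×Q8: time 8, value 72
- 1×Q10 + 1×Q8: time 6, value 49
Best: 108 marks.

108 marks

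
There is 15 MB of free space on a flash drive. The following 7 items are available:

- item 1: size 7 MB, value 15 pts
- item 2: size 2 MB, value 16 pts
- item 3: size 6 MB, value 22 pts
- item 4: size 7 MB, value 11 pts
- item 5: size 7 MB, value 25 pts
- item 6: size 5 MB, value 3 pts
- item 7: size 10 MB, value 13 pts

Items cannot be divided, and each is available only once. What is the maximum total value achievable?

Check high-value combinations within 15 MB:
- item 2+item 3+item 5: size 2+6+7=15, value 16+22+25=63
- item 1+item 2+item 3: size 7+2+6=15, value 15+16+22=53
- item 2+item 3+item 4: size 2+6+7=15, value 16+22+11=49
Best: 63 pts.

63 pts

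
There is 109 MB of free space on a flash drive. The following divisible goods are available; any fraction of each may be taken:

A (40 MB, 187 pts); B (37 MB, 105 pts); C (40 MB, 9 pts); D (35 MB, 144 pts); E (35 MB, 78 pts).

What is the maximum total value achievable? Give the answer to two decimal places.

Take in order of value per unit:
- A (187/40 per unit): all 40 → value 187, running total 187.00
- D (144/35 per unit): all 35 → value 144, running total 331.00
- B (105/37 per unit): 34 of 37 → value 34×105/37 = 96.4865, running total 427.49
Total 427.49.

427.49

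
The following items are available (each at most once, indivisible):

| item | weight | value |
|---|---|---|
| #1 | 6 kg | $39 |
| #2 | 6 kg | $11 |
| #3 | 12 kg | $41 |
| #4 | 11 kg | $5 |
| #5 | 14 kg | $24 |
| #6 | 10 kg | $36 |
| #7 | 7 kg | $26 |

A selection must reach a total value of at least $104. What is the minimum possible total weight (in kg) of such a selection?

25

Subsets with value ≥ 104, sorted by total weight:
- #1+#3+#7: weight 25, value 106
- #1+#3+#6: weight 28, value 116
- #1+#2+#6+#7: weight 29, value 112
Minimum weight: 25 kg.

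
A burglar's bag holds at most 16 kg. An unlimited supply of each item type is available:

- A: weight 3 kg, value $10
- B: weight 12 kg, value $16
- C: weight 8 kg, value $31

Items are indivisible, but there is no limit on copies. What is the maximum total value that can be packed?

Best value-per-unit is C at 31/8, and filling with it alone uses weight 2×8=16. No mix of the others beats 2×31 = 62.

$62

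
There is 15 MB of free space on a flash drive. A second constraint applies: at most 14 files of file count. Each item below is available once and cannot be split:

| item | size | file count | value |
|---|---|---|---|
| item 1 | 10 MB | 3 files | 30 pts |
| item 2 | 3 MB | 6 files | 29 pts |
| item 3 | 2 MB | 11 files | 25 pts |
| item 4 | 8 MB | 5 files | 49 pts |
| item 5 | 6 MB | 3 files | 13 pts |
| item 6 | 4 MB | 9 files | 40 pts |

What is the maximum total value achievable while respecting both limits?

89 pts

Feasible sets respecting both limits:
- item 4+item 6: size 12, file count 14, value 89
- item 2+item 4: size 11, file count 11, value 78
- item 1+item 6: size 14, file count 12, value 70
Best: 89 pts.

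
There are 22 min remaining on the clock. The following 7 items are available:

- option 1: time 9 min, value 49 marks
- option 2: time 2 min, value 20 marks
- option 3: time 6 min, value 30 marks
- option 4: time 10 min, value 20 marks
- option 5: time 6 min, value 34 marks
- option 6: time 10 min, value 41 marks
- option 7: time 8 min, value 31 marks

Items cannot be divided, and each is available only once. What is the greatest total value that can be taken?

115 marks

Check high-value combinations within 22 min:
- option 2+option 3+option 5+option 7: time 2+6+6+8=22, value 20+30+34+31=115
- option 1+option 3+option 5: time 9+6+6=21, value 49+30+34=113
- option 1+option 2+option 6: time 9+2+10=21, value 49+20+41=110
- option 3+option 5+option 6: time 6+6+10=22, value 30+34+41=105
- option 1+option 2+option 5: time 9+2+6=17, value 49+20+34=103
Best: 115 marks.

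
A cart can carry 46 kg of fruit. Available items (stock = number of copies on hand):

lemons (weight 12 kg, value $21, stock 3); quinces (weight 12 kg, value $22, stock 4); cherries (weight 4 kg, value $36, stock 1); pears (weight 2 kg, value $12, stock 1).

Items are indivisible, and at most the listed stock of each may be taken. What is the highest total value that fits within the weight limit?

$114

Best selections within weight 46 and stock limits:
- 3×quinces + 1×cherries + 1×pears: weight 42, value 114
- 1×lemons + 2×quinces + 1×cherries + 1×pears: weight 42, value 113
Best: $114.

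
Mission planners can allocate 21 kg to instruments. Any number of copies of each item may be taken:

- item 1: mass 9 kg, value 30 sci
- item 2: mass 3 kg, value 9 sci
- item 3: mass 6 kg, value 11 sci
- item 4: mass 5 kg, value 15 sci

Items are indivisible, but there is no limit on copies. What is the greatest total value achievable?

69 sci

Best value-per-unit is item 1 at 30/9; filling with it alone gives 2×30 = 60.
Optimal mix: 2×item 1 + 1×item 2 → mass 21, value 69.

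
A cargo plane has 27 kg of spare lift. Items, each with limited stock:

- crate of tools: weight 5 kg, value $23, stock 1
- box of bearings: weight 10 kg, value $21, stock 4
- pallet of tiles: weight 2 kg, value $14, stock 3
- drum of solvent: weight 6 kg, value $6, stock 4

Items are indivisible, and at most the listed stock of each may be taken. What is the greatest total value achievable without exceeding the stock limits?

$92

Top feasible selections:
- 1×crate of tools + 1×box of bearings + 3×pallet of tiles + 1×drum of solvent: weight 27, value 92
- 1×crate of tools + 1×box of bearings + 3×pallet of tiles: weight 21, value 86
- 2×box of bearings + 3×pallet of tiles: weight 26, value 84
- 1×crate of tools + 2×box of bearings + 1×pallet of tiles: weight 27, value 79
Best: $92.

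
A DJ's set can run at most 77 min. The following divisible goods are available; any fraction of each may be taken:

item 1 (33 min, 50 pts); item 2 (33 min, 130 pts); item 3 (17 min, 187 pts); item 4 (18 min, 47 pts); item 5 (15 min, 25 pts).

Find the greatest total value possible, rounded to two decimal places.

Take in order of value per unit:
- item 3 (187/17 per unit): all 17 → value 187, running total 187.00
- item 2 (130/33 per unit): all 33 → value 130, running total 317.00
- item 4 (47/18 per unit): all 18 → value 47, running total 364.00
- item 5 (25/15 per unit): 9 of 15 → value 9×25/15 = 15.0000, running total 379.00
Total 379.00.

379.00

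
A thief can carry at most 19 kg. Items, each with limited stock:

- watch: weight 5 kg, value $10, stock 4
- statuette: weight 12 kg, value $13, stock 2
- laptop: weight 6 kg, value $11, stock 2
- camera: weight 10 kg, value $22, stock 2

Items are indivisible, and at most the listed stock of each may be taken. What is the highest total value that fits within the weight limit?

$33

Best selections within weight 19 and stock limits:
- 1×laptop + 1×camera: weight 16, value 33
- 1×watch + 1×camera: weight 15, value 32
Best: $33.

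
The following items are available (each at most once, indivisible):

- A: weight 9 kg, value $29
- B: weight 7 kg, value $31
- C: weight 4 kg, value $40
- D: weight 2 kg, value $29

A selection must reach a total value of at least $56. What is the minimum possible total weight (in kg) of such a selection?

Subsets with value ≥ 56, sorted by total weight:
- C+D: weight 6, value 69
- B+D: weight 9, value 60
- B+C: weight 11, value 71
Minimum weight: 6 kg.

6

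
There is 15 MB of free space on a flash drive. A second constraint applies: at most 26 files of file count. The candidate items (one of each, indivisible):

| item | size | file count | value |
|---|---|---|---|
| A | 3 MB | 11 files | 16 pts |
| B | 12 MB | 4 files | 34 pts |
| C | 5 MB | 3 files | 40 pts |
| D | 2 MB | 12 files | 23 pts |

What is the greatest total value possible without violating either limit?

Feasible sets respecting both limits:
- A+C+D: size 10, file count 26, value 79
- C+D: size 7, file count 15, value 63
- B+D: size 14, file count 16, value 57
Best: 79 pts.

79 pts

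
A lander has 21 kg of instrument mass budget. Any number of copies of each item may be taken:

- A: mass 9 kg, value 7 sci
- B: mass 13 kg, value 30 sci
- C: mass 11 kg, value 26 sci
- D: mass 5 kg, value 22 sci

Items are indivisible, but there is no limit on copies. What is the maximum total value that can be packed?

88 sci

Best value-per-unit is D at 22/5, and filling with it alone uses mass 4×5=20. No mix of the others beats 4×22 = 88.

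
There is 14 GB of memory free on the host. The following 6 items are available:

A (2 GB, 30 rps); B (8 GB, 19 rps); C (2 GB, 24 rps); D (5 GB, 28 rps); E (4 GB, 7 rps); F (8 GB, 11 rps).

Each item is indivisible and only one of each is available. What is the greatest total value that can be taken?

This is a 0/1 knapsack; check combinations near the capacity.
- A+C+D+E: memory 2+2+5+4=13, value 30+24+28+7=89
- A+C+D: memory 2+2+5=9, value 30+24+28=82
- A+B+C: memory 2+8+2=12, value 30+19+24=73
- A+D+E: memory 2+5+4=11, value 30+28+7=65
Best: 89 rps.

89 rps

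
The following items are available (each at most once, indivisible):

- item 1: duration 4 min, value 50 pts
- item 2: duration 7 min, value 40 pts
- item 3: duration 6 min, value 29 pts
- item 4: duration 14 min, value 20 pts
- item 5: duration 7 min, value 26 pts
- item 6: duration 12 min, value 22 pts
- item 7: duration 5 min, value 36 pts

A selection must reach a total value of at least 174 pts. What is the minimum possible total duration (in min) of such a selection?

29

Subsets with value ≥ 174, sorted by total duration:
- item 1+item 2+item 3+item 5+item 7: duration 29, value 181
- item 1+item 2+item 3+item 6+item 7: duration 34, value 177
- item 1+item 2+item 5+item 6+item 7: duration 35, value 174
- item 1+item 2+item 3+item 4+item 7: duration 36, value 175
Minimum duration: 29 min.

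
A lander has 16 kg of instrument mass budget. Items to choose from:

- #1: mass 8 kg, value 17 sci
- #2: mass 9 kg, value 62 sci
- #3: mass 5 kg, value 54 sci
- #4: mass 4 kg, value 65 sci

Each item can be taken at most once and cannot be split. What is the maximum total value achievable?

This is a 0/1 knapsack; check combinations near the capacity.
- #2+#4: mass 9+4=13, value 62+65=127
- #3+#4: mass 5+4=9, value 54+65=119
- #2+#3: mass 9+5=14, value 62+54=116
- #1+#4: mass 8+4=12, value 17+65=82
Best: 127 sci.

127 sci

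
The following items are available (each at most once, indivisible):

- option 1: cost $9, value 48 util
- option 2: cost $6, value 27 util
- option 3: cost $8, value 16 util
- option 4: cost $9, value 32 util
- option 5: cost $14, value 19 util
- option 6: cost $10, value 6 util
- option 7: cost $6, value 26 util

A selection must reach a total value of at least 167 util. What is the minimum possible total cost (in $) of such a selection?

Subsets with value ≥ 167, sorted by total cost:
- option 1+option 2+option 3+option 4+option 5+option 7: cost 52, value 168
- option 1+option 2+option 3+option 4+option 5+option 6+option 7: cost 62, value 174
Minimum cost: 52 $.

52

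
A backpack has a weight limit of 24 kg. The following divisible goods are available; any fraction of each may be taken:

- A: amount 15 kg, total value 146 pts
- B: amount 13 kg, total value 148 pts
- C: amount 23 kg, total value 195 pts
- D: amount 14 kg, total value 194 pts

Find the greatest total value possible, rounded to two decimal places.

Take in order of value per unit:
- D (194/14 per unit): all 14 → value 194, running total 194.00
- B (148/13 per unit): 10 of 13 → value 10×148/13 = 113.8462, running total 307.85
Total 307.85.

307.85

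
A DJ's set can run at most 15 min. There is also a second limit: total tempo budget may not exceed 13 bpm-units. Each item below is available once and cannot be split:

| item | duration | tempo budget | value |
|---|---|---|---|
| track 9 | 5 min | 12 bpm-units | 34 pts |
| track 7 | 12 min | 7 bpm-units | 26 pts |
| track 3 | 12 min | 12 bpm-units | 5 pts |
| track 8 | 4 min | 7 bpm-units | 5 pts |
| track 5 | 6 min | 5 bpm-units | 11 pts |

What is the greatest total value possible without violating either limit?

34 pts

Feasible sets respecting both limits:
- track 9: duration 5, tempo budget 12, value 34
- track 7: duration 12, tempo budget 7, value 26
- track 8+track 5: duration 10, tempo budget 12, value 16
- track 5: duration 6, tempo budget 5, value 11
Best: 34 pts.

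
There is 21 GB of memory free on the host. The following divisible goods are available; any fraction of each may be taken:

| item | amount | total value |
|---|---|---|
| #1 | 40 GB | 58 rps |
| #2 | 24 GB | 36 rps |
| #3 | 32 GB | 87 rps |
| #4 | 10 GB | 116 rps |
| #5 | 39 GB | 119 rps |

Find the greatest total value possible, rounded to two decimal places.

149.56

Take in order of value per unit:
- #4 (116/10 per unit): all 10 → value 116, running total 116.00
- #5 (119/39 per unit): 11 of 39 → value 11×119/39 = 33.5641, running total 149.56
Total 149.56.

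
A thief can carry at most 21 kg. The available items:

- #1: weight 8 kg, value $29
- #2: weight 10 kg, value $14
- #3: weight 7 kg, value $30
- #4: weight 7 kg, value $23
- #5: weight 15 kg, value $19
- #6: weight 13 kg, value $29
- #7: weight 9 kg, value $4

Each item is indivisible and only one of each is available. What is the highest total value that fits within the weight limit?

Check high-value combinations within 21 kg:
- #1+#3: weight 8+7=15, value 29+30=59
- #3+#6: weight 7+13=20, value 30+29=59
- #1+#6: weight 8+13=21, value 29+29=58
- #3+#4: weight 7+7=14, value 30+23=53
Best: $59.

$59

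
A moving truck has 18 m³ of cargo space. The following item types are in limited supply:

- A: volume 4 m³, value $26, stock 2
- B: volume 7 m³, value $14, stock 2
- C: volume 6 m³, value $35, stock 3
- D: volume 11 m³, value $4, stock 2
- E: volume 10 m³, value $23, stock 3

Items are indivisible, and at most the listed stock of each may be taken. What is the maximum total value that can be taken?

Top feasible selections:
- 3×C: volume 18, value 105
- 1×A + 2×C: volume 16, value 96
Best: $105.

$105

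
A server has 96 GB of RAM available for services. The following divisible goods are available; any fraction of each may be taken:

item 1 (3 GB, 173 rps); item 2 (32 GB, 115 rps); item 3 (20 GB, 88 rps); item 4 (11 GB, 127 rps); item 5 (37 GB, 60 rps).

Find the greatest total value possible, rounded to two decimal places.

Take in order of value per unit:
- item 1 (173/3 per unit): all 3 → value 173, running total 173.00
- item 4 (127/11 per unit): all 11 → value 127, running total 300.00
- item 3 (88/20 per unit): all 20 → value 88, running total 388.00
- item 2 (115/32 per unit): all 32 → value 115, running total 503.00
- item 5 (60/37 per unit): 30 of 37 → value 30×60/37 = 48.6486, running total 551.65
Total 551.65.

551.65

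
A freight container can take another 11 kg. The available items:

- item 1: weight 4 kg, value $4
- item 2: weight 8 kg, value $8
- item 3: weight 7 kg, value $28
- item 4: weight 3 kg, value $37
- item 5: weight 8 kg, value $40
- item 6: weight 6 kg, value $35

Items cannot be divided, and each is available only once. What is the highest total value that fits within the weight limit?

$77

Check high-value combinations within 11 kg:
- item 4+item 5: weight 3+8=11, value 37+40=77
- item 4+item 6: weight 3+6=9, value 37+35=72
- item 3+item 4: weight 7+3=10, value 28+37=65
- item 2+item 4: weight 8+3=11, value 8+37=45
Best: $77.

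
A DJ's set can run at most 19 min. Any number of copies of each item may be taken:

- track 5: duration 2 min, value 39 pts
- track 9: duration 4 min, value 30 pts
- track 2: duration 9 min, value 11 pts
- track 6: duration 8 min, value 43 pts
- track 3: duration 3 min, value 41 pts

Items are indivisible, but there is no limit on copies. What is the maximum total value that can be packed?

353 pts

Best value-per-unit is track 5 at 39/2; filling with it alone gives 9×39 = 351.
Optimal mix: 8×track 5 + 1×track 3 → duration 19, value 353.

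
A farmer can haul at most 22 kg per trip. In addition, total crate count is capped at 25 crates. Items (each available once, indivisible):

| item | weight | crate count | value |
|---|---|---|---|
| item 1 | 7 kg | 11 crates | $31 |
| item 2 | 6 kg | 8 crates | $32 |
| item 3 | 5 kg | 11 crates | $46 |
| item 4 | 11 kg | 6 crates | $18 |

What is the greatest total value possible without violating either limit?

Feasible sets respecting both limits:
- item 2+item 3+item 4: weight 22, crate count 25, value 96
- item 2+item 3: weight 11, crate count 19, value 78
- item 1+item 3: weight 12, crate count 22, value 77
- item 3+item 4: weight 16, crate count 17, value 64
Best: $96.

$96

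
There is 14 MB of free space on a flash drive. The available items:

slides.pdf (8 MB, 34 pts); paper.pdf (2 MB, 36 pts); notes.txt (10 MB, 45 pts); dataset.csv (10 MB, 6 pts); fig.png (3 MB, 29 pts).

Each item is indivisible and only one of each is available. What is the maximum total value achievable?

Check high-value combinations within 14 MB:
- slides.pdf+paper.pdf+fig.png: size 8+2+3=13, value 34+36+29=99
- paper.pdf+notes.txt: size 2+10=12, value 36+45=81
- notes.txt+fig.png: size 10+3=13, value 45+29=74
- slides.pdf+paper.pdf: size 8+2=10, value 34+36=70
- paper.pdf+fig.png: size 2+3=5, value 36+29=65
Best: 99 pts.

99 pts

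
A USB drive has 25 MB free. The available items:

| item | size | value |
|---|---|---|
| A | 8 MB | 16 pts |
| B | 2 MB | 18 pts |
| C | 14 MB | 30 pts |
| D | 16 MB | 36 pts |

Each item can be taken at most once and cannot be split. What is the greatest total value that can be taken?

This is a 0/1 knapsack; check combinations near the capacity.
- A+B+C: size 8+2+14=24, value 16+18+30=64
- B+D: size 2+16=18, value 18+36=54
- A+D: size 8+16=24, value 16+36=52
- B+C: size 2+14=16, value 18+30=48
Best: 64 pts.

64 pts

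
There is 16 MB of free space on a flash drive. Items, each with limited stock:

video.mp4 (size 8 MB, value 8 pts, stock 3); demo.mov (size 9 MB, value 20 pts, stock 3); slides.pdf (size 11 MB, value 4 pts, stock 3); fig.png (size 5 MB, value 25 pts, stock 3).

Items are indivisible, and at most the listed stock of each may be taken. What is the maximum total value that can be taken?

Top feasible selections:
- 3×fig.png: size 15, value 75
- 2×fig.png: size 10, value 50
- 1×demo.mov + 1×fig.png: size 14, value 45
Best: 75 pts.

75 pts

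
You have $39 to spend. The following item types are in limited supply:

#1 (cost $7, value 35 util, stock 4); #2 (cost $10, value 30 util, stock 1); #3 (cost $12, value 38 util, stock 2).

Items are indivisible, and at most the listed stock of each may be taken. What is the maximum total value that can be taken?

170 util

Top feasible selections:
- 4×#1 + 1×#2: cost 38, value 170
- 2×#1 + 2×#3: cost 38, value 146
Best: 170 util.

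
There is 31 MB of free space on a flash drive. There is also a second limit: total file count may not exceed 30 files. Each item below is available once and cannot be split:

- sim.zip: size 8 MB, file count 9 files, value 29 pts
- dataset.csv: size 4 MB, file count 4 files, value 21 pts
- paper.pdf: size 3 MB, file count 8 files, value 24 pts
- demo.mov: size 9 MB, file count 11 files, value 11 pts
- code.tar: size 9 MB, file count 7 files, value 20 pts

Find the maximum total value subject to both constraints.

Feasible sets respecting both limits:
- sim.zip+dataset.csv+paper.pdf+code.tar: size 24, file count 28, value 94
- dataset.csv+paper.pdf+demo.mov+code.tar: size 25, file count 30, value 76
- sim.zip+dataset.csv+paper.pdf: size 15, file count 21, value 74
- sim.zip+paper.pdf+code.tar: size 20, file count 24, value 73
Best: 94 pts.

94 pts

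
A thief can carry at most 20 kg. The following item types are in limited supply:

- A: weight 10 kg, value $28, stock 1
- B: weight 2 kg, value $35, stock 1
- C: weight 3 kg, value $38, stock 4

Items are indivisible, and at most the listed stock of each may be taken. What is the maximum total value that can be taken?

Best selections within weight 20 and stock limits:
- 1×B + 4×C: weight 14, value 187
- 4×C: weight 12, value 152
- 1×B + 3×C: weight 11, value 149
- 1×A + 3×C: weight 19, value 142
Best: $187.

$187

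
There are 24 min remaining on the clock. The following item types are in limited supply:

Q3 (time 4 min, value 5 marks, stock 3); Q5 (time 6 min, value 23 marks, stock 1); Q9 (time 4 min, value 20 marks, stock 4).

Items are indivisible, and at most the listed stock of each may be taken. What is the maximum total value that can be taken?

Best selections within time 24 and stock limits:
- 1×Q5 + 4×Q9: time 22, value 103
- 2×Q3 + 4×Q9: time 24, value 90
- 1×Q3 + 1×Q5 + 3×Q9: time 22, value 88
- 1×Q3 + 4×Q9: time 20, value 85
Best: 103 marks.

103 marks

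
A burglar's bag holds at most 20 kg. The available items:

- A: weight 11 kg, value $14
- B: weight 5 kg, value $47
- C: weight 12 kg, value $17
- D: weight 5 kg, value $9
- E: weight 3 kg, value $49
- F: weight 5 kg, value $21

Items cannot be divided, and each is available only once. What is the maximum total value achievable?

$126

Check high-value combinations within 20 kg:
- B+D+E+F: weight 5+5+3+5=18, value 47+9+49+21=126
- B+E+F: weight 5+3+5=13, value 47+49+21=117
- B+C+E: weight 5+12+3=20, value 47+17+49=113
- A+B+E: weight 11+5+3=19, value 14+47+49=110
Best: $126.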